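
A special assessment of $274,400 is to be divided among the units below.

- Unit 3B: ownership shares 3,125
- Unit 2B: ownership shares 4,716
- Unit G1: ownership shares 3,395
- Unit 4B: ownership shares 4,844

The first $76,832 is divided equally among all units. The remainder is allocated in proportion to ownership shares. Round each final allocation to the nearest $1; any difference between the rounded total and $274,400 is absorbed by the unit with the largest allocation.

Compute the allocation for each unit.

First tranche $76,832 split equally: $19,208 each.
Remainder $197,568 by ownership shares (total 16,080): Unit 3B 38,395.52 → $38,396; Unit 2B 57,943.45 → $57,943; Unit G1 41,712.90 → $41,713; Unit 4B 59,516.13 → $59,516.
Totals: Unit 3B $19,208 + $38,396 = $57,604; Unit 2B $19,208 + $57,943 = $77,151; Unit G1 $19,208 + $41,713 = $60,921; Unit 4B $19,208 + $59,516 = $78,724.

Unit 3B: $57,604; Unit 2B: $77,151; Unit G1: $60,921; Unit 4B: $78,724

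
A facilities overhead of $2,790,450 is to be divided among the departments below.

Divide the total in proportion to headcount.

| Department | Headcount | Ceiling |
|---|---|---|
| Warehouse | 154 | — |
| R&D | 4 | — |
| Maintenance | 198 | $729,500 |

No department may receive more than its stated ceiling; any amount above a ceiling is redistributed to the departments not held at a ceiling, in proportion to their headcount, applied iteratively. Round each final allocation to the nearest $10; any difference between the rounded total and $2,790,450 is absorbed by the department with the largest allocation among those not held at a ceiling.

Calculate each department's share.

Sum of headcount: 356.
Unconstrained shares: Warehouse 1,207,104.78; R&D 31,353.37; Maintenance 1,551,991.85.
Capped: Maintenance ($729,500); remaining pool $2,060,950 reallocated over remaining headcount 158.
Shares after redistribution: Warehouse 2,008,774.05 → $2,008,770; R&D 52,175.95 → $52,180.

Warehouse: $2,008,770 | R&D: $52,180 | Maintenance: $729,500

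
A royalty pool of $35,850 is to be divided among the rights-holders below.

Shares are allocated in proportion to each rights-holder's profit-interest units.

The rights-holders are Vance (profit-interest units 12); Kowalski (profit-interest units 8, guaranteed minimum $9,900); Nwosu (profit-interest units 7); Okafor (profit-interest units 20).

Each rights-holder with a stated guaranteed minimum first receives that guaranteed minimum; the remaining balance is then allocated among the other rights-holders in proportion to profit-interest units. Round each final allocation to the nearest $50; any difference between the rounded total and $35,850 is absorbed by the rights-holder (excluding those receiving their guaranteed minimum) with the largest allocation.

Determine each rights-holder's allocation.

Guaranteed amounts: Kowalski $9,900. Remaining pool $25,950.
Remaining pool split over remaining profit-interest units 39: Vance 7,984.62 → $8,000; Nwosu 4,657.69 → $4,650; Okafor 13,307.69 → $13,300.

Vance: $8,000 | Kowalski: $9,900 | Nwosu: $4,650 | Okafor: $13,300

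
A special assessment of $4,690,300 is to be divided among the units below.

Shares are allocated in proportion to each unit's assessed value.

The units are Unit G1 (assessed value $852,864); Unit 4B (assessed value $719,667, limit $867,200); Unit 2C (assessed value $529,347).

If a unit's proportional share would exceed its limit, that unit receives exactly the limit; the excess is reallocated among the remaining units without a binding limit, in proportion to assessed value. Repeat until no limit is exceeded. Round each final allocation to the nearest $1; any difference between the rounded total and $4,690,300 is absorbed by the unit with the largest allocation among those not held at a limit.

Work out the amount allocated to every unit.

Total assessed value = 2,101,878.
Unconstrained shares: Unit G1 1,903,149.48; Unit 4B 1,605,922.96; Unit 2C 1,181,227.57.
Held at cap: Unit 4B ($867,200); remaining pool $3,823,100 reallocated over remaining assessed value 1,382,211.
Shares after redistribution: Unit G1 2,358,962.82 → $2,358,963; Unit 2C 1,464,137.18 → $1,464,137.

Unit G1: $2,358,963 · Unit 4B: $867,200 · Unit 2C: $1,464,137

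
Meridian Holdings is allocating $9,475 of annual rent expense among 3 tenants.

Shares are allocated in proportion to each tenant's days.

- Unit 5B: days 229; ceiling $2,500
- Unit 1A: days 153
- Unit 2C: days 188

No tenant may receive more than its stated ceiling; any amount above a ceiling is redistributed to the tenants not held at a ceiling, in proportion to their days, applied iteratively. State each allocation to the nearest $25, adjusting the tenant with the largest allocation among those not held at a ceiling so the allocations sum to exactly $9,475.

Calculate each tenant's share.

Combined days = 570.
Proportional shares (ignoring caps): Unit 5B 3,806.62; Unit 1A 2,543.29; Unit 2C 3,125.09.
Held at cap: Unit 5B ($2,500); remaining pool $6,975 reallocated over remaining days 341.
Remaining shares: Unit 1A 3,129.55 → $3,125; Unit 2C 3,845.45 → $3,850.

Unit 5B: $2,500 · Unit 1A: $3,125 · Unit 2C: $3,850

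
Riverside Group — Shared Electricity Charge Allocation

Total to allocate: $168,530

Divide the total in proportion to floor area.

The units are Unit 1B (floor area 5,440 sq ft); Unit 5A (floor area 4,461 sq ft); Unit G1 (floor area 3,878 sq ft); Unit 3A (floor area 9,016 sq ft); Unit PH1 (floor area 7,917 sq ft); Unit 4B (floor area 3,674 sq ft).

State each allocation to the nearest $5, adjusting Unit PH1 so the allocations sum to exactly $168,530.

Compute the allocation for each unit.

Floor area total: 34,386.
Unrounded shares: Unit 1B 5,440/34,386 × $168,530 = 26,662.11; Unit 5A 4,461/34,386 × $168,530 = 21,863.91; Unit G1 3,878/34,386 × $168,530 = 19,006.55; Unit 3A 9,016/34,386 × $168,530 = 44,188.52; Unit PH1 7,917/34,386 × $168,530 = 38,802.19; Unit 4B 3,674/34,386 × $168,530 = 18,006.72.
After rounding ($5): Unit 1B $26,660; Unit 5A $21,865; Unit G1 $19,005; Unit 3A $44,190; Unit PH1 $38,800; Unit 4B $18,005. Sum = $168,525.
Difference $168,530 − $168,525 = +$5 applied to Unit PH1: Unit PH1 becomes $38,805.

Unit 1B: $26,660; Unit 5A: $21,865; Unit G1: $19,005; Unit 3A: $44,190; Unit PH1: $38,805; Unit 4B: $18,005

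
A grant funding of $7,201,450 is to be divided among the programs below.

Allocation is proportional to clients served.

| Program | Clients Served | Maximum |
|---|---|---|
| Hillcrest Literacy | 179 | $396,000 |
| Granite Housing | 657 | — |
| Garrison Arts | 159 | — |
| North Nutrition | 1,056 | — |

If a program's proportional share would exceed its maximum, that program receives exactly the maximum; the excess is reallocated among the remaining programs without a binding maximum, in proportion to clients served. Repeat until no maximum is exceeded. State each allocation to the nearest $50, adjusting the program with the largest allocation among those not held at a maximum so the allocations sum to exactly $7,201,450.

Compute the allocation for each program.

Hillcrest Literacy: $396,000; Granite Housing: $2,388,450; Garrison Arts: $578,050; North Nutrition: $3,838,950

Total clients served = 2,051.
Unconstrained shares: Hillcrest Literacy 628,502.95; Granite Housing 2,306,851.61; Garrison Arts 558,279.16; North Nutrition 3,707,816.28.
Cap binds for Hillcrest Literacy ($396,000); residual $6,805,450 reallocated over remaining clients served 1,872.
Shares after redistribution: Granite Housing 2,388,451.20 → $2,388,450; Garrison Arts 578,027.00 → $578,050; North Nutrition 3,838,971.79 → $3,838,950.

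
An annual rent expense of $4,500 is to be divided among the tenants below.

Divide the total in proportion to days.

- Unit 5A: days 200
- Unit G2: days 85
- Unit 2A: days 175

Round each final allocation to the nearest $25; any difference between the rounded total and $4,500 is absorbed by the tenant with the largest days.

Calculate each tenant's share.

Unit 5A: $1,975 · Unit G2: $825 · Unit 2A: $1,700

Sum of days: 200 + 85 + 175 = 460.
Pro-rata amounts: Unit 5A 1,956.52; Unit G2 831.52; Unit 2A 1,711.96.
At nearest $25: Unit 5A $1,950; Unit G2 $825; Unit 2A $1,700. Sum = $4,475.
Difference $4,500 − $4,475 = +$25 applied to largest days (Unit 5A): Unit 5A becomes $1,975.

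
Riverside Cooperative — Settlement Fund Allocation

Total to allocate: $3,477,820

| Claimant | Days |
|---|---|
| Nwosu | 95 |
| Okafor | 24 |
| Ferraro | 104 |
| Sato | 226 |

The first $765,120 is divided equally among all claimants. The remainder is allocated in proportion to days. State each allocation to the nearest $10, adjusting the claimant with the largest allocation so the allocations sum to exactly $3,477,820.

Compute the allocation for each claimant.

Equal tier: $765,120 ÷ 4 = $191,280 apiece.
Remainder $2,712,700 by days (total 449): Nwosu 573,956.57 → $573,960; Okafor 144,999.55 → $145,000; Ferraro 628,331.40 → $628,330; Sato 1,365,412.47 → $1,365,410.
Totals: Nwosu $191,280 + $573,960 = $765,240; Okafor $191,280 + $145,000 = $336,280; Ferraro $191,280 + $628,330 = $819,610; Sato $191,280 + $1,365,410 = $1,556,690.

Nwosu: $765,240 · Okafor: $336,280 · Ferraro: $819,610 · Sato: $1,556,690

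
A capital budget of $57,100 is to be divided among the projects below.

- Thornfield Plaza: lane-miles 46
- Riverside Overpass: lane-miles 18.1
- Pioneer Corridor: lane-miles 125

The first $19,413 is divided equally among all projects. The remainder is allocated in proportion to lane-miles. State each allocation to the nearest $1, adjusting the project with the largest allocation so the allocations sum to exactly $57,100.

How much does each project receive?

Equal tier: $19,413 ÷ 3 = $6,471 apiece.
Remainder $37,687 by lane-miles (total 189.1): Thornfield Plaza 9,167.65 → $9,168; Riverside Overpass 3,607.27 → $3,607; Pioneer Corridor 24,912.08 → $24,912.
Totals: Thornfield Plaza $6,471 + $9,168 = $15,639; Riverside Overpass $6,471 + $3,607 = $10,078; Pioneer Corridor $6,471 + $24,912 = $31,383.

Thornfield Plaza: $15,639 | Riverside Overpass: $10,078 | Pioneer Corridor: $31,383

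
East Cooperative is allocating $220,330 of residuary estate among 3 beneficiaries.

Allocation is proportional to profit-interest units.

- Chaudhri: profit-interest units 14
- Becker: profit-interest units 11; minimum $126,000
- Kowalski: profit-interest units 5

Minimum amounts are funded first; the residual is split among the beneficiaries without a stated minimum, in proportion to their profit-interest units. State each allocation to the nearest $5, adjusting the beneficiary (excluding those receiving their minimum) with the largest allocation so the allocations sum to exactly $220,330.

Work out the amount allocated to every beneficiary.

Guaranteed amounts: Becker $126,000. Residual $94,330.
Residual split over remaining profit-interest units 19: Chaudhri 69,506.32 → $69,505; Kowalski 24,823.68 → $24,825.

Chaudhri: $69,505 | Becker: $126,000 | Kowalski: $24,825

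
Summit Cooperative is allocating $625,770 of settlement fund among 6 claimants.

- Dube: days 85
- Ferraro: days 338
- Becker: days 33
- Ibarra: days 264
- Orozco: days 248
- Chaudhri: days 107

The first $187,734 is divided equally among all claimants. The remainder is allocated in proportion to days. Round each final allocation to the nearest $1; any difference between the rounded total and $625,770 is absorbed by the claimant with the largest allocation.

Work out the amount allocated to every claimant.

Dube: $65,924 | Ferraro: $169,016 | Becker: $44,736 | Ibarra: $138,862 | Orozco: $132,343 | Chaudhri: $74,889

First tranche $187,734 split equally: $31,289 each.
Remainder $438,036 by days (total 1,075): Dube 34,635.40 → $34,635; Ferraro 137,726.67 → $137,727; Becker 13,446.69 → $13,447; Ibarra 107,573.49 → $107,573; Orozco 101,053.89 → $101,054; Chaudhri 43,599.86 → $43,600.
Totals: Dube $31,289 + $34,635 = $65,924; Ferraro $31,289 + $137,727 = $169,016; Becker $31,289 + $13,447 = $44,736; Ibarra $31,289 + $107,573 = $138,862; Orozco $31,289 + $101,054 = $132,343; Chaudhri $31,289 + $43,600 = $74,889.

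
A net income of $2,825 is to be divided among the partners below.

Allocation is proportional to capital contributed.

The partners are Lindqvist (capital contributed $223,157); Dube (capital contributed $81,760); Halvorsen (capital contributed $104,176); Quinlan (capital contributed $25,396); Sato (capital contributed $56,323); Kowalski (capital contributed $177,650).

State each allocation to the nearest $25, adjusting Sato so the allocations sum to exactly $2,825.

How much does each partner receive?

Capital contributed total: 668,462.
Pro-rata amounts: Lindqvist 223,157/668,462 × $2,825 = 943.09; Dube 81,760/668,462 × $2,825 = 345.53; Halvorsen 104,176/668,462 × $2,825 = 440.26; Quinlan 25,396/668,462 × $2,825 = 107.33; Sato 56,323/668,462 × $2,825 = 238.03; Kowalski 177,650/668,462 × $2,825 = 750.77.
After rounding ($25): Lindqvist $950; Dube $350; Halvorsen $450; Quinlan $100; Sato $250; Kowalski $750. Sum = $2,850.
Difference $2,825 − $2,850 = −$25 applied to Sato: Sato becomes $225.

Lindqvist: $950 · Dube: $350 · Halvorsen: $450 · Quinlan: $100 · Sato: $225 · Kowalski: $750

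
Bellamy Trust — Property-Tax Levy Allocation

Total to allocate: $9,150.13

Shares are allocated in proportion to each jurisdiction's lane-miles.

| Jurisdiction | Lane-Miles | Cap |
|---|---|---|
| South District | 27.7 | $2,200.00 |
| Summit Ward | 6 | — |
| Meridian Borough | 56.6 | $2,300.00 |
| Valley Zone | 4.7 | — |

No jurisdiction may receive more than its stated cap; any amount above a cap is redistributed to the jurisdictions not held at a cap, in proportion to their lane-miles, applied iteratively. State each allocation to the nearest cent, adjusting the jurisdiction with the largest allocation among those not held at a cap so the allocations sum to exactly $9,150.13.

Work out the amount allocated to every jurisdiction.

South District: $2,200.00 | Summit Ward: $2,607.55 | Meridian Borough: $2,300.00 | Valley Zone: $2,042.58

Sum of lane-miles: 95.
Pro-rata shares before constraints: South District 2,667.9853; Summit Ward 577.9029; Meridian Borough 5,451.5511; Valley Zone 452.6906.
Capped: South District ($2,200.00), Meridian Borough ($2,300.00); remaining pool $4,650.13 reallocated over remaining lane-miles 10.7.
Remaining shares: Summit Ward 2,607.5495 → $2,607.55; Valley Zone 2,042.5805 → $2,042.58.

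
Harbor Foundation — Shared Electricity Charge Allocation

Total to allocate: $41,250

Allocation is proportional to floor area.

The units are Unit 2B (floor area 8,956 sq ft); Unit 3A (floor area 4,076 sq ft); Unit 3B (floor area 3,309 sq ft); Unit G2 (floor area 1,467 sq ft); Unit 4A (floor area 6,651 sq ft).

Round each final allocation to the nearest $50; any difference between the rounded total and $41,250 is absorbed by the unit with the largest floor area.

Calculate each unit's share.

Combined floor area = 24,459.
Unrounded shares: Unit 2B 8,956/24,459 × $41,250 = 15,104.26; Unit 3A 4,076/24,459 × $41,250 = 6,874.16; Unit 3B 3,309/24,459 × $41,250 = 5,580.61; Unit G2 1,467/24,459 × $41,250 = 2,474.09; Unit 4A 6,651/24,459 × $41,250 = 11,216.88.
After rounding ($50): Unit 2B $15,100; Unit 3A $6,850; Unit 3B $5,600; Unit G2 $2,450; Unit 4A $11,200. Sum = $41,200.
Difference $41,250 − $41,200 = +$50 applied to largest floor area (Unit 2B): Unit 2B becomes $15,150.

Unit 2B: $15,150; Unit 3A: $6,850; Unit 3B: $5,600; Unit G2: $2,450; Unit 4A: $11,200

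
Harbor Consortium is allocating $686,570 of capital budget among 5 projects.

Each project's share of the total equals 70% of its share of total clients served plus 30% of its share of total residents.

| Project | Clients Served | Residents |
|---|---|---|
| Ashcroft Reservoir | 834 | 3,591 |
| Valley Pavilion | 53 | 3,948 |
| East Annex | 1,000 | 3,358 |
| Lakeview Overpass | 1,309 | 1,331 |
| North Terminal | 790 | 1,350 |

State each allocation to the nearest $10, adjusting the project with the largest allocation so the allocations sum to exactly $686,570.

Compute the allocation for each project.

Clients served total 3,986; residents total 13,578.
Composite weights (70% clients served + 30% residents): Ashcroft Reservoir 0.2258; Valley Pavilion 0.0965; East Annex 0.2498; Lakeview Overpass 0.2593; North Terminal 0.1686.
Unrounded shares: Ashcroft Reservoir 155,030.39; Valley Pavilion 66,279.35; East Annex 171,510.82; Lakeview Overpass 178,018.98; North Terminal 115,730.46.
Rounded to nearest $10: Ashcroft Reservoir $155,030; Valley Pavilion $66,280; East Annex $171,510; Lakeview Overpass $178,020; North Terminal $115,730. Sum = $686,570.
No rounding difference to absorb.

Ashcroft Reservoir: $155,030 | Valley Pavilion: $66,280 | East Annex: $171,510 | Lakeview Overpass: $178,020 | North Terminal: $115,730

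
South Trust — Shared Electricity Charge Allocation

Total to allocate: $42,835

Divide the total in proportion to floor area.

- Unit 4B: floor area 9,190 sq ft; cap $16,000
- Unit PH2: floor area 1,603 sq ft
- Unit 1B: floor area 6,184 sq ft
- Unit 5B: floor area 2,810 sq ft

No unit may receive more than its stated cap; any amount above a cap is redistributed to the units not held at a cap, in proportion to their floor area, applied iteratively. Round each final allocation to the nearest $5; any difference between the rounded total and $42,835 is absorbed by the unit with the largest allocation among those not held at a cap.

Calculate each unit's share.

Total floor area = 19,787.
Proportional shares (ignoring caps): Unit 4B 19,894.56; Unit PH2 3,470.18; Unit 1B 13,387.16; Unit 5B 6,083.10.
Cap binds for Unit 4B ($16,000); residual $26,835 reallocated over remaining floor area 10,597.
Redistributed shares: Unit PH2 4,059.31 → $4,060; Unit 1B 15,659.87 → $15,660; Unit 5B 7,115.82 → $7,115.

Unit 4B: $16,000; Unit PH2: $4,060; Unit 1B: $15,660; Unit 5B: $7,115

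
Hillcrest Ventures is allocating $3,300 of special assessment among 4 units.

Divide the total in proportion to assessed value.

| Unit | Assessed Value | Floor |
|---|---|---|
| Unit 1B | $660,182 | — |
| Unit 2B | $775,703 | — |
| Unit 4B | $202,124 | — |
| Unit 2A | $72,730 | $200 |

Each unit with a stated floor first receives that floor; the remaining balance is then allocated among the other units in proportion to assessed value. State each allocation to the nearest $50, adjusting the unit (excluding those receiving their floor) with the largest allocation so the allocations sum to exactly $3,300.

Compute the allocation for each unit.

Minimums first: Unit 2A $200. Residual $3,100.
Residual split over remaining assessed value 1,638,009: Unit 1B 1,249.42 → $1,250; Unit 2B 1,468.05 → $1,450; Unit 4B 382.53 → $400.

Unit 1B: $1,250; Unit 2B: $1,450; Unit 4B: $400; Unit 2A: $200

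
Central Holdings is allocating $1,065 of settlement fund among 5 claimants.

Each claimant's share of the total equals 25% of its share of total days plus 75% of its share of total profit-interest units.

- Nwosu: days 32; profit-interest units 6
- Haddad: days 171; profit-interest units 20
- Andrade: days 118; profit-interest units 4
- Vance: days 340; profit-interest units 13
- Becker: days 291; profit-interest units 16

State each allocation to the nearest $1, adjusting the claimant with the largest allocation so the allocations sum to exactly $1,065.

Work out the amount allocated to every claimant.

Days total 952; profit-interest units total 59.
Combined weights (25% days + 75% profit-interest units): Nwosu 0.0847; Haddad 0.2991; Andrade 0.0818; Vance 0.2545; Becker 0.2798.
Raw shares: Nwosu 90.18; Haddad 318.59; Andrade 87.15; Vance 271.09; Becker 298.00.
Rounded to nearest $1: Nwosu $90; Haddad $319; Andrade $87; Vance $271; Becker $298. Sum = $1,065.
Rounded total matches; no reconciliation needed.

Nwosu: $90; Haddad: $319; Andrade: $87; Vance: $271; Becker: $298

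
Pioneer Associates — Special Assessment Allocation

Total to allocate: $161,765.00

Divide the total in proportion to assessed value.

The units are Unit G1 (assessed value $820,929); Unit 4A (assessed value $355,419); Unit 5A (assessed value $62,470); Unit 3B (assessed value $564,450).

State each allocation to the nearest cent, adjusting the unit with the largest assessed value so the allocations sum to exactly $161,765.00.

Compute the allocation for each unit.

Assessed value total: 820,929 + 355,419 + 62,470 + 564,450 = 1,803,268.
Unrounded shares: Unit G1 73,642.7307; Unit 4A 31,883.4220; Unit 5A 5,603.9699; Unit 3B 50,634.8775.
Rounded to nearest cent: Unit G1 $73,642.73; Unit 4A $31,883.42; Unit 5A $5,603.97; Unit 3B $50,634.88. Sum = $161,765.00.
No rounding difference to absorb.

Unit G1: $73,642.73; Unit 4A: $31,883.42; Unit 5A: $5,603.97; Unit 3B: $50,634.88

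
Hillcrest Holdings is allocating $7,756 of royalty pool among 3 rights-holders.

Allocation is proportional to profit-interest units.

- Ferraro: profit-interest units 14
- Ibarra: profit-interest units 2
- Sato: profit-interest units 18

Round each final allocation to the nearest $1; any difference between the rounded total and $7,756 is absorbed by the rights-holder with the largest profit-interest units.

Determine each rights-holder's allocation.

Total profit-interest units = 14 + 2 + 18 = 34.
Raw shares: Ferraro 3,193.65; Ibarra 456.24; Sato 4,106.12.
Rounded to nearest $1: Ferraro $3,194; Ibarra $456; Sato $4,106. Sum = $7,756.
Rounded total matches; no reconciliation needed.

Ferraro: $3,194 · Ibarra: $456 · Sato: $4,106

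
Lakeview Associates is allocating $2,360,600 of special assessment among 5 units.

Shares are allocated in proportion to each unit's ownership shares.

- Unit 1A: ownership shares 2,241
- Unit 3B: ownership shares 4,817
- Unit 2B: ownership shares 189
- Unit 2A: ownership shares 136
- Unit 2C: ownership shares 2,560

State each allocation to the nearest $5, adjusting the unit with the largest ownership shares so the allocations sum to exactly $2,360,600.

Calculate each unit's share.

Unit 1A: $532,045 · Unit 3B: $1,143,615 · Unit 2B: $44,870 · Unit 2A: $32,290 · Unit 2C: $607,780

Sum of ownership shares: 2,241 + 4,817 + 189 + 136 + 2,560 = 9,943.
Raw shares: Unit 1A 532,043.11; Unit 3B 1,143,619.65; Unit 2B 44,871.11; Unit 2A 32,288.20; Unit 2C 607,777.93.
After rounding ($5): Unit 1A $532,045; Unit 3B $1,143,620; Unit 2B $44,870; Unit 2A $32,290; Unit 2C $607,780. Sum = $2,360,605.
Difference $2,360,600 − $2,360,605 = −$5 applied to largest ownership shares (Unit 3B): Unit 3B becomes $1,143,615.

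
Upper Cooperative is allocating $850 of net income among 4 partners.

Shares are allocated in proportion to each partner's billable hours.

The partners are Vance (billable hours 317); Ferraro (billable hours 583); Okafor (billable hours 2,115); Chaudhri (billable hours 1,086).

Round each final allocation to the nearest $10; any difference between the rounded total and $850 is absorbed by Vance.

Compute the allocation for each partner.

Vance: $60 | Ferraro: $120 | Okafor: $440 | Chaudhri: $230

Billable hours total: 4,101.
Pro-rata amounts: Vance 317/4,101 × $850 = 65.70; Ferraro 583/4,101 × $850 = 120.84; Okafor 2,115/4,101 × $850 = 438.37; Chaudhri 1,086/4,101 × $850 = 225.09.
After rounding ($10): Vance $70; Ferraro $120; Okafor $440; Chaudhri $230. Sum = $860.
Difference $850 − $860 = −$10 applied to Vance: Vance becomes $60.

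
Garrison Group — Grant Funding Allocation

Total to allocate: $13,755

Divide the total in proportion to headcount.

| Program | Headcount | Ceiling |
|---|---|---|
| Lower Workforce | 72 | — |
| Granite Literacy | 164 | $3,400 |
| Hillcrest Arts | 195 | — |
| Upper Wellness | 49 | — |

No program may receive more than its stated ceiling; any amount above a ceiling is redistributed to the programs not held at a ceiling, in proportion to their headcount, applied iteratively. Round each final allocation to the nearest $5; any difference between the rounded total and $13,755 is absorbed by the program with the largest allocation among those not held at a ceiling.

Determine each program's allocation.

Lower Workforce: $2,360; Granite Literacy: $3,400; Hillcrest Arts: $6,390; Upper Wellness: $1,605

Combined headcount = 480.
Pro-rata shares before constraints: Lower Workforce 2,063.25; Granite Literacy 4,699.62; Hillcrest Arts 5,587.97; Upper Wellness 1,404.16.
Capped: Granite Literacy ($3,400); balance $10,355 reallocated over remaining headcount 316.
Redistributed shares: Lower Workforce 2,359.37 → $2,360; Hillcrest Arts 6,389.95 → $6,390; Upper Wellness 1,605.68 → $1,605.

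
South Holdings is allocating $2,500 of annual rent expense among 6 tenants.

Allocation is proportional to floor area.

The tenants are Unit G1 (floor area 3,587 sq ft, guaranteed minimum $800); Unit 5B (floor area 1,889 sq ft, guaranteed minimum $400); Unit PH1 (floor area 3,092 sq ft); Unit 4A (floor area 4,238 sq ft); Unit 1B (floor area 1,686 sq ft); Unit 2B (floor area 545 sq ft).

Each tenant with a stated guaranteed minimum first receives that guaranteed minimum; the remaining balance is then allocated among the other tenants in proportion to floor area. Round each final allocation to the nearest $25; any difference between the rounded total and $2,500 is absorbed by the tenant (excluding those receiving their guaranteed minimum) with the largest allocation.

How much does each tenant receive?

Unit G1: $800 | Unit 5B: $400 | Unit PH1: $425 | Unit 4A: $575 | Unit 1B: $225 | Unit 2B: $75

Guaranteed amounts: Unit G1 $800; Unit 5B $400. Remaining pool $1,300.
Remaining pool split over remaining floor area 9,561: Unit PH1 420.42 → $425; Unit 4A 576.24 → $575; Unit 1B 229.24 → $225; Unit 2B 74.10 → $75.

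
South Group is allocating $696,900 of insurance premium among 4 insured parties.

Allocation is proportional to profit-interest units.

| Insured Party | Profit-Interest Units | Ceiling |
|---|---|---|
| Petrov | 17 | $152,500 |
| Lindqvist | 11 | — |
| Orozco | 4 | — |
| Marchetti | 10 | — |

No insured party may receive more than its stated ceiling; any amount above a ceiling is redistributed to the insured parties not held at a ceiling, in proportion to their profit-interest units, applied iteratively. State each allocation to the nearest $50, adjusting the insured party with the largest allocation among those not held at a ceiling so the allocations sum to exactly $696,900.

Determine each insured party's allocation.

Total profit-interest units = 42.
Proportional shares (ignoring caps): Petrov 282,078.57; Lindqvist 182,521.43; Orozco 66,371.43; Marchetti 165,928.57.
Held at cap: Petrov ($152,500); balance $544,400 reallocated over remaining profit-interest units 25.
Redistributed shares: Lindqvist 239,536.00 → $239,550; Orozco 87,104.00 → $87,100; Marchetti 217,760.00 → $217,750.

Petrov: $152,500 | Lindqvist: $239,550 | Orozco: $87,100 | Marchetti: $217,750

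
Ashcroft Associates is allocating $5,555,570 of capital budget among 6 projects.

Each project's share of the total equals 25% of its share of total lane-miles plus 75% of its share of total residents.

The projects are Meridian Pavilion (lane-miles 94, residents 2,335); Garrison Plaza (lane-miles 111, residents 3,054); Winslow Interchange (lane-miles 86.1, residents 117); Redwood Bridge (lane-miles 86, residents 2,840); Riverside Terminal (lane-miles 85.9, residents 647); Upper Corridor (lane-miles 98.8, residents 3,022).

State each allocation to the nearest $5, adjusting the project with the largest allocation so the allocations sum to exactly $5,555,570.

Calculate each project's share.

Meridian Pavilion: $1,042,140 · Garrison Plaza: $1,333,515 · Winslow Interchange: $253,430 · Redwood Bridge: $1,197,495 · Riverside Terminal: $436,735 · Upper Corridor: $1,292,255

Totals — lane-miles 561.8, residents 12,015.
Blended shares (25% lane-miles + 75% residents): Meridian Pavilion 0.1876; Garrison Plaza 0.2400; Winslow Interchange 0.0456; Redwood Bridge 0.2155; Riverside Terminal 0.0786; Upper Corridor 0.2326.
Raw shares: Meridian Pavilion 1,042,142.37; Garrison Plaza 1,333,511.84; Winslow Interchange 253,432.42; Redwood Bridge 1,197,493.39; Riverside Terminal 436,736.49; Upper Corridor 1,292,253.50.
After rounding ($5): Meridian Pavilion $1,042,140; Garrison Plaza $1,333,510; Winslow Interchange $253,430; Redwood Bridge $1,197,495; Riverside Terminal $436,735; Upper Corridor $1,292,255. Sum = $5,555,565.
Difference $5,555,570 − $5,555,565 = +$5 applied to largest allocation (Garrison Plaza): Garrison Plaza becomes $1,333,515.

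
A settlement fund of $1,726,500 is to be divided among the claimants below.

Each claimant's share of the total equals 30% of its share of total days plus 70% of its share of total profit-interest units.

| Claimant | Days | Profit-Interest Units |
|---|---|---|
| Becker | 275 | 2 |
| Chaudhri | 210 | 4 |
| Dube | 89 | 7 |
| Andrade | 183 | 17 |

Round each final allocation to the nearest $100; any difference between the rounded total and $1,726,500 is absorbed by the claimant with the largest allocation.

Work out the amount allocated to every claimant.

Becker: $268,700 · Chaudhri: $304,800 · Dube: $342,900 · Andrade: $810,100

Totals — days 757, profit-interest units 30.
Composite weights (30% days + 70% profit-interest units): Becker 0.1556; Chaudhri 0.1766; Dube 0.1986; Andrade 0.4692.
Proportional shares: Becker 268,728.85; Chaudhri 304,824.94; Dube 342,890.05; Andrade 810,056.16.
After rounding ($100): Becker $268,700; Chaudhri $304,800; Dube $342,900; Andrade $810,100. Sum = $1,726,500.
No rounding difference to absorb.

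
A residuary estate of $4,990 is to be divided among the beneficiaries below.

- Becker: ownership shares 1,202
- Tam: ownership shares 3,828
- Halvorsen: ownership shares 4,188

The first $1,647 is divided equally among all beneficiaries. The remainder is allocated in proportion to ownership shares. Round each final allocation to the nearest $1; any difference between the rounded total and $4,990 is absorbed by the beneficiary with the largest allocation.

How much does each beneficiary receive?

Becker: $985 | Tam: $1,937 | Halvorsen: $2,068

First tranche $1,647 split equally: $549 each.
Remainder $3,343 by ownership shares (total 9,218): Becker 435.92 → $436; Tam 1,388.26 → $1,388; Halvorsen 1,518.82 → $1,519.
Totals: Becker $549 + $436 = $985; Tam $549 + $1,388 = $1,937; Halvorsen $549 + $1,519 = $2,068.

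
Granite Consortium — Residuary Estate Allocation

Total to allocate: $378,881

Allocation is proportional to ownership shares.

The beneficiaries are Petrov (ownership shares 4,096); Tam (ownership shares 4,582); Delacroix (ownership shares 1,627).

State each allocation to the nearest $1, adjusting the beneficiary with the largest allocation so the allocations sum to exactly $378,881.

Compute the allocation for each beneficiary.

Combined ownership shares = 10,305.
Unrounded shares: Petrov 4,096/10,305 × $378,881 = 150,596.47; Tam 4,582/10,305 × $378,881 = 168,465.09; Delacroix 1,627/10,305 × $378,881 = 59,819.45.
After rounding ($1): Petrov $150,596; Tam $168,465; Delacroix $59,819. Sum = $378,880.
Difference $378,881 − $378,880 = +$1 applied to largest allocation (Tam): Tam becomes $168,466.

Petrov: $150,596; Tam: $168,466; Delacroix: $59,819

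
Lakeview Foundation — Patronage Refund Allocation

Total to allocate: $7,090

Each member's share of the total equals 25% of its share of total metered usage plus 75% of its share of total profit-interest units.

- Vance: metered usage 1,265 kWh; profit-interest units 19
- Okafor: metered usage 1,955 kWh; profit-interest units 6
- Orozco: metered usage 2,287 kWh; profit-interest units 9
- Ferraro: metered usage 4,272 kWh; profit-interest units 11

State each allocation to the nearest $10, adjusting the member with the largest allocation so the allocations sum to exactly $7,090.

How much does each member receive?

Vance: $2,480 | Okafor: $1,060 | Orozco: $1,480 | Ferraro: $2,070

Totals — metered usage 9,779, profit-interest units 45.
Combined weights (25% metered usage + 75% profit-interest units): Vance 0.3490; Okafor 0.1500; Orozco 0.2085; Ferraro 0.2925.
Raw shares: Vance 2,474.46; Okafor 1,063.35; Orozco 1,478.03; Ferraro 2,074.16.
After rounding ($10): Vance $2,470; Okafor $1,060; Orozco $1,480; Ferraro $2,070. Sum = $7,080.
Difference $7,090 − $7,080 = +$10 applied to largest allocation (Vance): Vance becomes $2,480.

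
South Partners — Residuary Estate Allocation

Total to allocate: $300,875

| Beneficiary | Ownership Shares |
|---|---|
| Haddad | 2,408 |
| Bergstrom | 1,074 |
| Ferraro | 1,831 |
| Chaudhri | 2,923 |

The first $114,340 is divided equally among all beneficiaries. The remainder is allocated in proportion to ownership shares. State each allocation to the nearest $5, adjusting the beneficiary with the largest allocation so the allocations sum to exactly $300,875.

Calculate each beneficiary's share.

Haddad: $83,125; Bergstrom: $52,910; Ferraro: $70,055; Chaudhri: $94,785

$114,340 shared equally gives $28,585 per beneficiary.
Remainder $186,535 by ownership shares (total 8,236): Haddad 54,538.16 → $54,540; Bergstrom 24,324.74 → $24,325; Ferraro 41,469.84 → $41,470; Chaudhri 66,202.26 → $66,200.
Totals: Haddad $28,585 + $54,540 = $83,125; Bergstrom $28,585 + $24,325 = $52,910; Ferraro $28,585 + $41,470 = $70,055; Chaudhri $28,585 + $66,200 = $94,785.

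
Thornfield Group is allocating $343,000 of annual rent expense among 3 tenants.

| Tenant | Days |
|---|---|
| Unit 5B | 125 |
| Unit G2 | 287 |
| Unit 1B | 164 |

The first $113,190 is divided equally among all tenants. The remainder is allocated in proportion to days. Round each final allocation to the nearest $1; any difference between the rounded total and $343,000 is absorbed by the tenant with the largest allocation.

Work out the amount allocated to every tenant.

First tranche $113,190 split equally: $37,730 each.
Remainder $229,810 by days (total 576): Unit 5B 49,871.96 → $49,872; Unit G2 114,506.02 → $114,506; Unit 1B 65,432.01 → $65,432.
Totals: Unit 5B $37,730 + $49,872 = $87,602; Unit G2 $37,730 + $114,506 = $152,236; Unit 1B $37,730 + $65,432 = $103,162.

Unit 5B: $87,602 | Unit G2: $152,236 | Unit 1B: $103,162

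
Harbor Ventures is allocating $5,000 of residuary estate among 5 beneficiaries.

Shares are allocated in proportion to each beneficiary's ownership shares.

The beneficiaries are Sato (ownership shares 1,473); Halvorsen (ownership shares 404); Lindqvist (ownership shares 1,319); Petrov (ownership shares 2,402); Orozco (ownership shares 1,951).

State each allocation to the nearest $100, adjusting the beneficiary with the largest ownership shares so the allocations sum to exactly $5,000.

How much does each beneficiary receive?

Combined ownership shares = 7,549.
Raw shares: Sato 1,473/7,549 × $5,000 = 975.63; Halvorsen 404/7,549 × $5,000 = 267.59; Lindqvist 1,319/7,549 × $5,000 = 873.63; Petrov 2,402/7,549 × $5,000 = 1,590.94; Orozco 1,951/7,549 × $5,000 = 1,292.22.
At nearest $100: Sato $1,000; Halvorsen $300; Lindqvist $900; Petrov $1,600; Orozco $1,300. Sum = $5,100.
Difference $5,000 − $5,100 = −$100 applied to largest ownership shares (Petrov): Petrov becomes $1,500.

Sato: $1,000 · Halvorsen: $300 · Lindqvist: $900 · Petrov: $1,500 · Orozco: $1,300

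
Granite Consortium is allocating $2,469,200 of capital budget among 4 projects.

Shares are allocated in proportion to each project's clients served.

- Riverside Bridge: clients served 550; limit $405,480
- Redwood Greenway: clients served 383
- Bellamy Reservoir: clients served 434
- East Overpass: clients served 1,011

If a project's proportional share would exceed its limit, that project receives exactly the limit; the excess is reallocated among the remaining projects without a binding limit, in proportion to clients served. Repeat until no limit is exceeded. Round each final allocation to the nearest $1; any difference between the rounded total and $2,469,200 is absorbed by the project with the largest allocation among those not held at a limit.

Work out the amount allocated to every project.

Combined clients served = 2,378.
Pro-rata shares before constraints: Riverside Bridge 571,093.36; Redwood Greenway 397,688.65; Bellamy Reservoir 450,644.58; East Overpass 1,049,773.42.
Capped: Riverside Bridge ($405,480); remaining pool $2,063,720 reallocated over remaining clients served 1,828.
Shares after redistribution: Redwood Greenway 432,387.72 → $432,388; Bellamy Reservoir 489,964.16 → $489,964; East Overpass 1,141,368.12 → $1,141,368.

Riverside Bridge: $405,480 | Redwood Greenway: $432,388 | Bellamy Reservoir: $489,964 | East Overpass: $1,141,368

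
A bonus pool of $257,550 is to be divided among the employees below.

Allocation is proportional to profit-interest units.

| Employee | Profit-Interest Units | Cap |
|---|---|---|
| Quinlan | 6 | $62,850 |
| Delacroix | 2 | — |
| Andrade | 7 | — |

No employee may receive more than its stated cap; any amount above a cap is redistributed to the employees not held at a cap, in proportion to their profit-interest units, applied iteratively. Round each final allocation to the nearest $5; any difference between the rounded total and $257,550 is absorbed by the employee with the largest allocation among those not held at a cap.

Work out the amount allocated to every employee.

Quinlan: $62,850 | Delacroix: $43,265 | Andrade: $151,435

Profit-interest units total: 15.
Unconstrained shares: Quinlan 103,020.00; Delacroix 34,340.00; Andrade 120,190.00.
Cap binds for Quinlan ($62,850); residual $194,700 reallocated over remaining profit-interest units 9.
Redistributed shares: Delacroix 43,266.67 → $43,265; Andrade 151,433.33 → $151,435.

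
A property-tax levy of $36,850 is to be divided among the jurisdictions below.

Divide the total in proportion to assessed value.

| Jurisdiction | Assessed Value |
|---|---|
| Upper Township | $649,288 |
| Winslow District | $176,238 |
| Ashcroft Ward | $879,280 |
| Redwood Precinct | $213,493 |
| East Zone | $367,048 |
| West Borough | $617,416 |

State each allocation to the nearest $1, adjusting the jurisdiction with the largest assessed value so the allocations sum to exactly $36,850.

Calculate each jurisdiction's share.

Upper Township: $8,243 | Winslow District: $2,237 | Ashcroft Ward: $11,162 | Redwood Precinct: $2,710 | East Zone: $4,660 | West Borough: $7,838

Assessed value total: 649,288 + 176,238 + 879,280 + 213,493 + 367,048 + 617,416 = 2,902,763.
Unrounded shares: Upper Township 8,242.58; Winslow District 2,237.31; Ashcroft Ward 11,162.29; Redwood Precinct 2,710.25; East Zone 4,659.60; West Borough 7,837.97.
At nearest $1: Upper Township $8,243; Winslow District $2,237; Ashcroft Ward $11,162; Redwood Precinct $2,710; East Zone $4,660; West Borough $7,838. Sum = $36,850.
No rounding difference to absorb.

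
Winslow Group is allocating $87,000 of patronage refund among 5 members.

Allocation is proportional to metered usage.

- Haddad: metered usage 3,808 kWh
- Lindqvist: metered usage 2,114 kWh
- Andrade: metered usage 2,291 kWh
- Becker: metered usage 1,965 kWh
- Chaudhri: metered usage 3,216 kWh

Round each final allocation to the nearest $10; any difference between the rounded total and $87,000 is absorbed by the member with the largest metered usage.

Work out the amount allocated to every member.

Haddad: $24,740 · Lindqvist: $13,730 · Andrade: $14,880 · Becker: $12,760 · Chaudhri: $20,890

Combined metered usage = 13,394.
Unrounded shares: Haddad 3,808/13,394 × $87,000 = 24,734.66; Lindqvist 2,114/13,394 × $87,000 = 13,731.37; Andrade 2,291/13,394 × $87,000 = 14,881.07; Becker 1,965/13,394 × $87,000 = 12,763.55; Chaudhri 3,216/13,394 × $87,000 = 20,889.35.
After rounding ($10): Haddad $24,730; Lindqvist $13,730; Andrade $14,880; Becker $12,760; Chaudhri $20,890. Sum = $86,990.
Difference $87,000 − $86,990 = +$10 applied to largest metered usage (Haddad): Haddad becomes $24,740.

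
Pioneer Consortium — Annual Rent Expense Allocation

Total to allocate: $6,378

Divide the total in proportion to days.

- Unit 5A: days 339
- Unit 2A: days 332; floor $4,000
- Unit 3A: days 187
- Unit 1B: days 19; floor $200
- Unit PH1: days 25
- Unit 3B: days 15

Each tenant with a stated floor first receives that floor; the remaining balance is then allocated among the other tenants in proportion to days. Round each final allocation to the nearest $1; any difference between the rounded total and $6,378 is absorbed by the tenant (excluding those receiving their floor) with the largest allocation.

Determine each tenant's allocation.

Fund the minimums — Unit 2A $4,000; Unit 1B $200. Residual $2,178.
Residual split over remaining days 566: Unit 5A 1,304.49 → $1,304; Unit 3A 719.59 → $720; Unit PH1 96.20 → $96; Unit 3B 57.72 → $58.

Unit 5A: $1,304; Unit 2A: $4,000; Unit 3A: $720; Unit 1B: $200; Unit PH1: $96; Unit 3B: $58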